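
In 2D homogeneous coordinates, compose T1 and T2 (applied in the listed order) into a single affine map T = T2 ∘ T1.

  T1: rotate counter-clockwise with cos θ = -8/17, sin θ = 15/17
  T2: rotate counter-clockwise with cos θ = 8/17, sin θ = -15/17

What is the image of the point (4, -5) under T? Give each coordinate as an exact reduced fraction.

T1 rotate counter-clockwise with cos θ = -8/17, sin θ = 15/17: (4, -5) → (43/17, 100/17)
T2 rotate counter-clockwise with cos θ = 8/17, sin θ = -15/17: (43/17, 100/17) → (1844/289, 155/289)

T(p) = (1844/289, 155/289)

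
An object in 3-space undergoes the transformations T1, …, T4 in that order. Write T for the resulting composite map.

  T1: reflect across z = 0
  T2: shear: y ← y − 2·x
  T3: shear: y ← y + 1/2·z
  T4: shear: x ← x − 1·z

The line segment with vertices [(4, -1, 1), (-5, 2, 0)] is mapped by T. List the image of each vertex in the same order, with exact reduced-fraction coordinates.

T1 reflect across z = 0: (4, -1, 1) → (4, -1, -1); (-5, 2, 0) → (-5, 2, 0)
T2 shear: y ← y − 2·x: (4, -1, -1) → (4, -9, -1); (-5, 2, 0) → (-5, 12, 0)
T3 shear: y ← y + 1/2·z: (4, -9, -1) → (4, -19/2, -1); (-5, 12, 0) → (-5, 12, 0)
T4 shear: x ← x − 1·z: (4, -19/2, -1) → (5, -19/2, -1); (-5, 12, 0) → (-5, 12, 0)

image vertices: (5, -19/2, -1), (-5, 12, 0)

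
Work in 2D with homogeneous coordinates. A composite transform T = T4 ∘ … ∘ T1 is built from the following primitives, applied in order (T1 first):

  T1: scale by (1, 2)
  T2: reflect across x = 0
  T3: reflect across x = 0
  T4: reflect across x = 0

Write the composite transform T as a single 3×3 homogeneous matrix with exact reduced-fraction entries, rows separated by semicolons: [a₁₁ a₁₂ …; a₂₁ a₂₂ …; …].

T = [-1 0 0; 0 2 0; 0 0 1]

T1 = [1 0 0; 0 2 0; 0 0 1]
T2·T1 = [-1 0 0; 0 2 0; 0 0 1]
T3·…·T1 = [1 0 0; 0 2 0; 0 0 1]
T4·…·T1 = [-1 0 0; 0 2 0; 0 0 1]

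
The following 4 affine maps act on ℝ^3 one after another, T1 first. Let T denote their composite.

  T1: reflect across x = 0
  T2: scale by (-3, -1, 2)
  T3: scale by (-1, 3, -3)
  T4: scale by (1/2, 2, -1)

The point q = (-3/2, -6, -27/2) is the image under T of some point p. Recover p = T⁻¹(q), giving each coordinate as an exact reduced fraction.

p = (1, 1, -9/4)

T1 = [-1 0 0 0; 0 1 0 0; 0 0 1 0; 0 0 0 1]
T2·T1 = [3 0 0 0; 0 -1 0 0; 0 0 2 0; 0 0 0 1]
T3·…·T1 = [-3 0 0 0; 0 -3 0 0; 0 0 -6 0; 0 0 0 1]
T4·…·T1 = [-3/2 0 0 0; 0 -6 0 0; 0 0 6 0; 0 0 0 1]
det M = 54; M⁻¹ = [-2/3 0 0 0; 0 -1/6 0 0; 0 0 1/6 0; 0 0 0 1]
M⁻¹ · (-3/2, -6, -27/2)ᵀ = (1, 1, -9/4)ᵀ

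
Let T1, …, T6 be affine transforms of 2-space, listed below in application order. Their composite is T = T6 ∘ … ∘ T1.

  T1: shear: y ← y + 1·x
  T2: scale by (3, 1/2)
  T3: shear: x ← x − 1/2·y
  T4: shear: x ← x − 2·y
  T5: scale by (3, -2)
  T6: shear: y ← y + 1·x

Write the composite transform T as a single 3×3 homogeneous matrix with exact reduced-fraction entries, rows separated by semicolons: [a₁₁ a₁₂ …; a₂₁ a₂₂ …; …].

T1 = [1 0 0; 1 1 0; 0 0 1]
T2·T1 = [3 0 0; 1/2 1/2 0; 0 0 1]
T3·…·T1 = [11/4 -1/4 0; 1/2 1/2 0; 0 0 1]
T4·…·T1 = [7/4 -5/4 0; 1/2 1/2 0; 0 0 1]
T5·…·T1 = [21/4 -15/4 0; -1 -1 0; 0 0 1]
T6·…·T1 = [21/4 -15/4 0; 17/4 -19/4 0; 0 0 1]

T = [21/4 -15/4 0; 17/4 -19/4 0; 0 0 1]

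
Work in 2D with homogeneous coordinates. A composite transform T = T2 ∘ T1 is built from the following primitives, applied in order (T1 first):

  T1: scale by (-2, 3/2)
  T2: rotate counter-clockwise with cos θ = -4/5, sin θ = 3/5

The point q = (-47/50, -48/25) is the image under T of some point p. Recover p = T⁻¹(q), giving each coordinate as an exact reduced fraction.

p = (1/5, 7/5)

T1 = [-2 0 0; 0 3/2 0; 0 0 1]
T2·T1 = [8/5 -9/10 0; -6/5 -6/5 0; 0 0 1]
det M = -3; M⁻¹ = [2/5 -3/10 0; -2/5 -8/15 0; 0 0 1]
M⁻¹ · (-47/50, -48/25)ᵀ = (1/5, 7/5)ᵀ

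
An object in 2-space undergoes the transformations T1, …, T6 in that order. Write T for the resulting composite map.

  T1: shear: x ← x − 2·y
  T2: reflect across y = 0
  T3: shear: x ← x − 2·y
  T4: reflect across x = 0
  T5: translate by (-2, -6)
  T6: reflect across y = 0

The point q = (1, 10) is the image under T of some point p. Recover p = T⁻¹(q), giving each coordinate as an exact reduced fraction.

p = (-3, 4)

T1 = [1 -2 0; 0 1 0; 0 0 1]
T2·T1 = [1 -2 0; 0 -1 0; 0 0 1]
T3·…·T1 = [1 0 0; 0 -1 0; 0 0 1]
T4·…·T1 = [-1 0 0; 0 -1 0; 0 0 1]
T5·…·T1 = [-1 0 -2; 0 -1 -6; 0 0 1]
T6·…·T1 = [-1 0 -2; 0 1 6; 0 0 1]
det M = -1; M⁻¹ = [-1 0 -2; 0 1 -6; 0 0 1]
M⁻¹ · (1, 10)ᵀ = (-3, 4)ᵀ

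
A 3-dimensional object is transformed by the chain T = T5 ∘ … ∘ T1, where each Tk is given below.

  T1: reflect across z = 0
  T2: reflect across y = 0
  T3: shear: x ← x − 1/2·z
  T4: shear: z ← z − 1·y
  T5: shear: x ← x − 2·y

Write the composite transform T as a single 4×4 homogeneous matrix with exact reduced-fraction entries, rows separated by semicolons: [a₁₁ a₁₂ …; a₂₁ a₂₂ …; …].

T = [1 2 1/2 0; 0 -1 0 0; 0 1 -1 0; 0 0 0 1]

T1 = [1 0 0 0; 0 1 0 0; 0 0 -1 0; 0 0 0 1]
T2·T1 = [1 0 0 0; 0 -1 0 0; 0 0 -1 0; 0 0 0 1]
T3·…·T1 = [1 0 1/2 0; 0 -1 0 0; 0 0 -1 0; 0 0 0 1]
T4·…·T1 = [1 0 1/2 0; 0 -1 0 0; 0 1 -1 0; 0 0 0 1]
T5·…·T1 = [1 2 1/2 0; 0 -1 0 0; 0 1 -1 0; 0 0 0 1]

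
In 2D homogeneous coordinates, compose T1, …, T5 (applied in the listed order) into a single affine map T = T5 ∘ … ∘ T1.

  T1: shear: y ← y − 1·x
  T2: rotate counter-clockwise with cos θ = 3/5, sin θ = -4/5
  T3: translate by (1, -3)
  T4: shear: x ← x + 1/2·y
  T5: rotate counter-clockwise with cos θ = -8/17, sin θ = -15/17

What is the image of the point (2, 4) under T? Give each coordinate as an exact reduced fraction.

T1 shear: y ← y − 1·x: (2, 4) → (2, 2)
T2 rotate counter-clockwise with cos θ = 3/5, sin θ = -4/5: (2, 2) → (14/5, -2/5)
T3 translate by (1, -3): (14/5, -2/5) → (19/5, -17/5)
T4 shear: x ← x + 1/2·y: (19/5, -17/5) → (21/10, -17/5)
T5 rotate counter-clockwise with cos θ = -8/17, sin θ = -15/17: (21/10, -17/5) → (-339/85, -43/170)

T(p) = (-339/85, -43/170)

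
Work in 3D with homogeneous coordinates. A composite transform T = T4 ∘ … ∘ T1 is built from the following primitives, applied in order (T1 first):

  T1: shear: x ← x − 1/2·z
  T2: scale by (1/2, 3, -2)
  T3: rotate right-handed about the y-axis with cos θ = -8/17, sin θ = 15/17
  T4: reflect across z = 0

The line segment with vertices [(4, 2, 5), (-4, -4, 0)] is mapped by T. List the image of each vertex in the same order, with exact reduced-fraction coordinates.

T1 shear: x ← x − 1/2·z: (4, 2, 5) → (3/2, 2, 5); (-4, -4, 0) → (-4, -4, 0)
T2 scale by (1/2, 3, -2): (3/2, 2, 5) → (3/4, 6, -10); (-4, -4, 0) → (-2, -12, 0)
T3 rotate right-handed about the y-axis with cos θ = -8/17, sin θ = 15/17: (3/4, 6, -10) → (-156/17, 6, 275/68); (-2, -12, 0) → (16/17, -12, 30/17)
T4 reflect across z = 0: (-156/17, 6, 275/68) → (-156/17, 6, -275/68); (16/17, -12, 30/17) → (16/17, -12, -30/17)

image vertices: (-156/17, 6, -275/68), (16/17, -12, -30/17)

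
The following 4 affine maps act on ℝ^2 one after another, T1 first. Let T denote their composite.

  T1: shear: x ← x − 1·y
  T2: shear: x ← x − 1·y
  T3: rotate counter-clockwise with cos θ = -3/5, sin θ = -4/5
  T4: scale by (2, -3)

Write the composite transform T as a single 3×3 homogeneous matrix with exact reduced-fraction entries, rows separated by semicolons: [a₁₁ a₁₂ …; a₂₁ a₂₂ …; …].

T = [-6/5 4 0; 12/5 -3 0; 0 0 1]

T1 = [1 -1 0; 0 1 0; 0 0 1]
T2·T1 = [1 -2 0; 0 1 0; 0 0 1]
T3·…·T1 = [-3/5 2 0; -4/5 1 0; 0 0 1]
T4·…·T1 = [-6/5 4 0; 12/5 -3 0; 0 0 1]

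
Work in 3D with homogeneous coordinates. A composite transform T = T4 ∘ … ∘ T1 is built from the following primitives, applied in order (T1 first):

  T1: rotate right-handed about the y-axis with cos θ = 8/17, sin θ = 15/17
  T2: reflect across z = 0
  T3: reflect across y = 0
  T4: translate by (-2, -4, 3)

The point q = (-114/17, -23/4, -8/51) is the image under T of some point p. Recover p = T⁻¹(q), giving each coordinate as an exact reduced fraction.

T1 = [8/17 0 15/17 0; 0 1 0 0; -15/17 0 8/17 0; 0 0 0 1]
T2·T1 = [8/17 0 15/17 0; 0 1 0 0; 15/17 0 -8/17 0; 0 0 0 1]
T3·…·T1 = [8/17 0 15/17 0; 0 -1 0 0; 15/17 0 -8/17 0; 0 0 0 1]
T4·…·T1 = [8/17 0 15/17 -2; 0 -1 0 -4; 15/17 0 -8/17 3; 0 0 0 1]
det M = 1; M⁻¹ = [8/17 0 15/17 -29/17; 0 -1 0 -4; 15/17 0 -8/17 54/17; 0 0 0 1]
M⁻¹ · (-114/17, -23/4, -8/51)ᵀ = (-5, 7/4, -8/3)ᵀ

p = (-5, 7/4, -8/3)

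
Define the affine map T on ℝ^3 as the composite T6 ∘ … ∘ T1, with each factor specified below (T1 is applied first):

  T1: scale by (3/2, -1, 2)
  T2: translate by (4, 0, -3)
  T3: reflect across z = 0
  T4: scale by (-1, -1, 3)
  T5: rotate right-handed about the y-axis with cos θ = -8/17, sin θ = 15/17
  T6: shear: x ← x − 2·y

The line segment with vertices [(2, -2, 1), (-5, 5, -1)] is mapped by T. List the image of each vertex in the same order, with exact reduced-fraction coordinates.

image vertices: (169/17, -2, 81/17), (27/17, 5, -345/34)

T1 scale by (3/2, -1, 2): (2, -2, 1) → (3, 2, 2); (-5, 5, -1) → (-15/2, -5, -2)
T2 translate by (4, 0, -3): (3, 2, 2) → (7, 2, -1); (-15/2, -5, -2) → (-7/2, -5, -5)
T3 reflect across z = 0: (7, 2, -1) → (7, 2, 1); (-7/2, -5, -5) → (-7/2, -5, 5)
T4 scale by (-1, -1, 3): (7, 2, 1) → (-7, -2, 3); (-7/2, -5, 5) → (7/2, 5, 15)
T5 rotate right-handed about the y-axis with cos θ = -8/17, sin θ = 15/17: (-7, -2, 3) → (101/17, -2, 81/17); (7/2, 5, 15) → (197/17, 5, -345/34)
T6 shear: x ← x − 2·y: (101/17, -2, 81/17) → (169/17, -2, 81/17); (197/17, 5, -345/34) → (27/17, 5, -345/34)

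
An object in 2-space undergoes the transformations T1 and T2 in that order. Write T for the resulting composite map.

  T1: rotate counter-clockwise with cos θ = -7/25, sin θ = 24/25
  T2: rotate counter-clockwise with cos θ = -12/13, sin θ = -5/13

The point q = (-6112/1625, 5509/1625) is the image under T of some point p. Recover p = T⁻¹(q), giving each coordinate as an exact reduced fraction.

T1 = [-7/25 -24/25 0; 24/25 -7/25 0; 0 0 1]
T2·T1 = [204/325 253/325 0; -253/325 204/325 0; 0 0 1]
det M = 1; M⁻¹ = [204/325 -253/325 0; 253/325 204/325 0; 0 0 1]
M⁻¹ · (-6112/1625, 5509/1625)ᵀ = (-5, -4/5)ᵀ

p = (-5, -4/5)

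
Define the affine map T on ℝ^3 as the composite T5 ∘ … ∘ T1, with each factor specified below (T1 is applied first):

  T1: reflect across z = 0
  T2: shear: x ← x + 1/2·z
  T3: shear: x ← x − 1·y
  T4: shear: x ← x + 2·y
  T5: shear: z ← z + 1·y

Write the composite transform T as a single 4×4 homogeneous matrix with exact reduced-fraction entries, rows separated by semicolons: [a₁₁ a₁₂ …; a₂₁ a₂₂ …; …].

T = [1 1 -1/2 0; 0 1 0 0; 0 1 -1 0; 0 0 0 1]

T1 = [1 0 0 0; 0 1 0 0; 0 0 -1 0; 0 0 0 1]
T2·T1 = [1 0 -1/2 0; 0 1 0 0; 0 0 -1 0; 0 0 0 1]
T3·…·T1 = [1 -1 -1/2 0; 0 1 0 0; 0 0 -1 0; 0 0 0 1]
T4·…·T1 = [1 1 -1/2 0; 0 1 0 0; 0 0 -1 0; 0 0 0 1]
T5·…·T1 = [1 1 -1/2 0; 0 1 0 0; 0 1 -1 0; 0 0 0 1]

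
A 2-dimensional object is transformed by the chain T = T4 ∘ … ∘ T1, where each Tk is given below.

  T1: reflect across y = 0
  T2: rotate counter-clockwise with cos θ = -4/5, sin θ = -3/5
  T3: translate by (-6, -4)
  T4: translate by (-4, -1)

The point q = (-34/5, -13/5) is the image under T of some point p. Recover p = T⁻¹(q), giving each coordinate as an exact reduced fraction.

T1 = [1 0 0; 0 -1 0; 0 0 1]
T2·T1 = [-4/5 -3/5 0; -3/5 4/5 0; 0 0 1]
T3·…·T1 = [-4/5 -3/5 -6; -3/5 4/5 -4; 0 0 1]
T4·…·T1 = [-4/5 -3/5 -10; -3/5 4/5 -5; 0 0 1]
det M = -1; M⁻¹ = [-4/5 -3/5 -11; -3/5 4/5 -2; 0 0 1]
M⁻¹ · (-34/5, -13/5)ᵀ = (-4, 0)ᵀ

p = (-4, 0)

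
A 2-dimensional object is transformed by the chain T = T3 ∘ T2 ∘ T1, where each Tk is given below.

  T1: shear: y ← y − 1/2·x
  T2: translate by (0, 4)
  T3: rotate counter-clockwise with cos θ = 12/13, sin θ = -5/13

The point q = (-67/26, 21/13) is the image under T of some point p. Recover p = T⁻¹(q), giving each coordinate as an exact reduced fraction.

T1 = [1 0 0; -1/2 1 0; 0 0 1]
T2·T1 = [1 0 0; -1/2 1 4; 0 0 1]
T3·…·T1 = [19/26 5/13 20/13; -11/13 12/13 48/13; 0 0 1]
det M = 1; M⁻¹ = [12/13 -5/13 0; 11/13 19/26 -4; 0 0 1]
M⁻¹ · (-67/26, 21/13)ᵀ = (-3, -5)ᵀ

p = (-3, -5)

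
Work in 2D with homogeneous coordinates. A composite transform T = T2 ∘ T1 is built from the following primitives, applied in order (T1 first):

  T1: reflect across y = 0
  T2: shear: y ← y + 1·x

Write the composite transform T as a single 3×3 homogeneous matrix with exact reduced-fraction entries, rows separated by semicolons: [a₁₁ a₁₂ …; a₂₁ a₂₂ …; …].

T1 = [1 0 0; 0 -1 0; 0 0 1]
T2·T1 = [1 0 0; 1 -1 0; 0 0 1]

T = [1 0 0; 1 -1 0; 0 0 1]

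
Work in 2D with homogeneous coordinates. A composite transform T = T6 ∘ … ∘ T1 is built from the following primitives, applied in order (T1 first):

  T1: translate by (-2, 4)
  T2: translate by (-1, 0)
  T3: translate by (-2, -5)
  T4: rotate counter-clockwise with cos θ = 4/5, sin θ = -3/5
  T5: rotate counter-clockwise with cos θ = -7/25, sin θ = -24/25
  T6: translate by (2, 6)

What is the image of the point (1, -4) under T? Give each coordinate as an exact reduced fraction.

T1 translate by (-2, 4): (1, -4) → (-1, 0)
T2 translate by (-1, 0): (-1, 0) → (-2, 0)
T3 translate by (-2, -5): (-2, 0) → (-4, -5)
T4 rotate counter-clockwise with cos θ = 4/5, sin θ = -3/5: (-4, -5) → (-31/5, -8/5)
T5 rotate counter-clockwise with cos θ = -7/25, sin θ = -24/25: (-31/5, -8/5) → (1/5, 32/5)
T6 translate by (2, 6): (1/5, 32/5) → (11/5, 62/5)

T(p) = (11/5, 62/5)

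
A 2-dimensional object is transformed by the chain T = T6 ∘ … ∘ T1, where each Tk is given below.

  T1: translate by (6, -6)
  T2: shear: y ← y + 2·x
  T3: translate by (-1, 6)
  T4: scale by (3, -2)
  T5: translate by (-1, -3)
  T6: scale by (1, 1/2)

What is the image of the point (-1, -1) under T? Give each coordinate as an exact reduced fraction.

T(p) = (11, -21/2)

T1 translate by (6, -6): (-1, -1) → (5, -7)
T2 shear: y ← y + 2·x: (5, -7) → (5, 3)
T3 translate by (-1, 6): (5, 3) → (4, 9)
T4 scale by (3, -2): (4, 9) → (12, -18)
T5 translate by (-1, -3): (12, -18) → (11, -21)
T6 scale by (1, 1/2): (11, -21) → (11, -21/2)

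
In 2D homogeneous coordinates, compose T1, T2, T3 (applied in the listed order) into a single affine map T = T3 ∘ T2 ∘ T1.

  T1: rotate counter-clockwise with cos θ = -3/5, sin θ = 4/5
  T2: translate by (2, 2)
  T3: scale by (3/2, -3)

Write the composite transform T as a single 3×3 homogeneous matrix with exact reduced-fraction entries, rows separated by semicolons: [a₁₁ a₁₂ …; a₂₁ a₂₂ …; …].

T = [-9/10 -6/5 3; -12/5 9/5 -6; 0 0 1]

T1 = [-3/5 -4/5 0; 4/5 -3/5 0; 0 0 1]
T2·T1 = [-3/5 -4/5 2; 4/5 -3/5 2; 0 0 1]
T3·…·T1 = [-9/10 -6/5 3; -12/5 9/5 -6; 0 0 1]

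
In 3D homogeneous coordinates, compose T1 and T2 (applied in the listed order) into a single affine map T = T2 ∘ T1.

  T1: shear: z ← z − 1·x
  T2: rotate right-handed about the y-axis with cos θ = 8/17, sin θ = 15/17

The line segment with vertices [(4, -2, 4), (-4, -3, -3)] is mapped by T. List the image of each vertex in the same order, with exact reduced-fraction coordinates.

image vertices: (32/17, -2, -60/17), (-1, -3, 4)

T1 shear: z ← z − 1·x: (4, -2, 4) → (4, -2, 0); (-4, -3, -3) → (-4, -3, 1)
T2 rotate right-handed about the y-axis with cos θ = 8/17, sin θ = 15/17: (4, -2, 0) → (32/17, -2, -60/17); (-4, -3, 1) → (-1, -3, 4)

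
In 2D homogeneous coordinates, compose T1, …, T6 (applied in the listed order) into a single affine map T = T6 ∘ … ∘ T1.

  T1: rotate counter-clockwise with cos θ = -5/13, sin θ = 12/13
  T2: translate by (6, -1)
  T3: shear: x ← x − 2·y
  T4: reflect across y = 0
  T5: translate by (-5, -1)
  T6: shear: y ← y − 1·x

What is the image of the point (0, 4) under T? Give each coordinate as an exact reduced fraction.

T1 rotate counter-clockwise with cos θ = -5/13, sin θ = 12/13: (0, 4) → (-48/13, -20/13)
T2 translate by (6, -1): (-48/13, -20/13) → (30/13, -33/13)
T3 shear: x ← x − 2·y: (30/13, -33/13) → (96/13, -33/13)
T4 reflect across y = 0: (96/13, -33/13) → (96/13, 33/13)
T5 translate by (-5, -1): (96/13, 33/13) → (31/13, 20/13)
T6 shear: y ← y − 1·x: (31/13, 20/13) → (31/13, -11/13)

T(p) = (31/13, -11/13)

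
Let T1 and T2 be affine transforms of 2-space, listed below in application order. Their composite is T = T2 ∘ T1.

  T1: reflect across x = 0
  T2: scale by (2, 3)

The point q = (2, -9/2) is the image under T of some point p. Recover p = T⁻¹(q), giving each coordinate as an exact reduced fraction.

T1 = [-1 0 0; 0 1 0; 0 0 1]
T2·T1 = [-2 0 0; 0 3 0; 0 0 1]
det M = -6; M⁻¹ = [-1/2 0 0; 0 1/3 0; 0 0 1]
M⁻¹ · (2, -9/2)ᵀ = (-1, -3/2)ᵀ

p = (-1, -3/2)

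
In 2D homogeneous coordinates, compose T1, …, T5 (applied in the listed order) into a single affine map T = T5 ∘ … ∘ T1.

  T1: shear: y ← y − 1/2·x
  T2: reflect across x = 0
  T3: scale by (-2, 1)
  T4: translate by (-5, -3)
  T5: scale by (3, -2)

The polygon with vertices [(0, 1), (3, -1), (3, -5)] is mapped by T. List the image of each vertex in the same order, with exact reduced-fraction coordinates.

image vertices: (-15, 4), (3, 11), (3, 19)

T1 shear: y ← y − 1/2·x: (0, 1) → (0, 1); (3, -1) → (3, -5/2); (3, -5) → (3, -13/2)
T2 reflect across x = 0: (0, 1) → (0, 1); (3, -5/2) → (-3, -5/2); (3, -13/2) → (-3, -13/2)
T3 scale by (-2, 1): (0, 1) → (0, 1); (-3, -5/2) → (6, -5/2); (-3, -13/2) → (6, -13/2)
T4 translate by (-5, -3): (0, 1) → (-5, -2); (6, -5/2) → (1, -11/2); (6, -13/2) → (1, -19/2)
T5 scale by (3, -2): (-5, -2) → (-15, 4); (1, -11/2) → (3, 11); (1, -19/2) → (3, 19)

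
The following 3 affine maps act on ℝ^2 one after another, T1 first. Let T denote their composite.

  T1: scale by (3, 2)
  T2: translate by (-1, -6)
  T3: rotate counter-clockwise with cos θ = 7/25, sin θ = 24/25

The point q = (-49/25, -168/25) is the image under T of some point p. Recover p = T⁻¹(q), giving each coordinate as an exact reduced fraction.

T1 = [3 0 0; 0 2 0; 0 0 1]
T2·T1 = [3 0 -1; 0 2 -6; 0 0 1]
T3·…·T1 = [21/25 -48/25 137/25; 72/25 14/25 -66/25; 0 0 1]
det M = 6; M⁻¹ = [7/75 8/25 1/3; -12/25 7/50 3; 0 0 1]
M⁻¹ · (-49/25, -168/25)ᵀ = (-2, 3)ᵀ

p = (-2, 3)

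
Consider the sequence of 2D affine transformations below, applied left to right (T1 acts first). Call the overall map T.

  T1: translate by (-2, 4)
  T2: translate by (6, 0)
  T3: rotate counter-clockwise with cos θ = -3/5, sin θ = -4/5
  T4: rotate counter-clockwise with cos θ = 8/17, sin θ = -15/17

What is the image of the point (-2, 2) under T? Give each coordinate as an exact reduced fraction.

T(p) = (-246/85, -478/85)

T1 translate by (-2, 4): (-2, 2) → (-4, 6)
T2 translate by (6, 0): (-4, 6) → (2, 6)
T3 rotate counter-clockwise with cos θ = -3/5, sin θ = -4/5: (2, 6) → (18/5, -26/5)
T4 rotate counter-clockwise with cos θ = 8/17, sin θ = -15/17: (18/5, -26/5) → (-246/85, -478/85)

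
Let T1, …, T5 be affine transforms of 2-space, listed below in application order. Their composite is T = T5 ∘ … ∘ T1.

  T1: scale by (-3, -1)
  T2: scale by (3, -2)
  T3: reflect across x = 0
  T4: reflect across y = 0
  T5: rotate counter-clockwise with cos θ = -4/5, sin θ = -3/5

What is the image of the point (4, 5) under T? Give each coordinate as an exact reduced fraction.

T1 scale by (-3, -1): (4, 5) → (-12, -5)
T2 scale by (3, -2): (-12, -5) → (-36, 10)
T3 reflect across x = 0: (-36, 10) → (36, 10)
T4 reflect across y = 0: (36, 10) → (36, -10)
T5 rotate counter-clockwise with cos θ = -4/5, sin θ = -3/5: (36, -10) → (-174/5, -68/5)

T(p) = (-174/5, -68/5)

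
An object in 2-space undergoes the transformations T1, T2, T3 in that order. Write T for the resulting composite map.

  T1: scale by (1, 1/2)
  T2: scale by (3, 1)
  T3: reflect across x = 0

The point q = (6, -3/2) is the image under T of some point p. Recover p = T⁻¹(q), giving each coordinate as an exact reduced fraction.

T1 = [1 0 0; 0 1/2 0; 0 0 1]
T2·T1 = [3 0 0; 0 1/2 0; 0 0 1]
T3·…·T1 = [-3 0 0; 0 1/2 0; 0 0 1]
det M = -3/2; M⁻¹ = [-1/3 0 0; 0 2 0; 0 0 1]
M⁻¹ · (6, -3/2)ᵀ = (-2, -3)ᵀ

p = (-2, -3)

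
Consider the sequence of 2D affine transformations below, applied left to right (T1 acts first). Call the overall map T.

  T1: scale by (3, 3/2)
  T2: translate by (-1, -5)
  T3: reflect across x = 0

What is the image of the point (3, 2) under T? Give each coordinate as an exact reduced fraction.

T1 scale by (3, 3/2): (3, 2) → (9, 3)
T2 translate by (-1, -5): (9, 3) → (8, -2)
T3 reflect across x = 0: (8, -2) → (-8, -2)

T(p) = (-8, -2)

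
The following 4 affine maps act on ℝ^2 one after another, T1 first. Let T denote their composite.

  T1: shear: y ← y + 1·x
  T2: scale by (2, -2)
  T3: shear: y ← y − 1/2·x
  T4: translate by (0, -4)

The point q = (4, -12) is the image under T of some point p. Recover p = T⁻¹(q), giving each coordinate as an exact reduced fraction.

p = (2, 1)

T1 = [1 0 0; 1 1 0; 0 0 1]
T2·T1 = [2 0 0; -2 -2 0; 0 0 1]
T3·…·T1 = [2 0 0; -3 -2 0; 0 0 1]
T4·…·T1 = [2 0 0; -3 -2 -4; 0 0 1]
det M = -4; M⁻¹ = [1/2 0 0; -3/4 -1/2 -2; 0 0 1]
M⁻¹ · (4, -12)ᵀ = (2, 1)ᵀ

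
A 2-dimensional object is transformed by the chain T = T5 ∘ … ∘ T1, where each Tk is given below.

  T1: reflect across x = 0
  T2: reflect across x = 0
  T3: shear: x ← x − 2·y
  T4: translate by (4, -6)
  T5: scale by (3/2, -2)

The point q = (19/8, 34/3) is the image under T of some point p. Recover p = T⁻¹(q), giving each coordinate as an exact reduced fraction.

T1 = [-1 0 0; 0 1 0; 0 0 1]
T2·T1 = [1 0 0; 0 1 0; 0 0 1]
T3·…·T1 = [1 -2 0; 0 1 0; 0 0 1]
T4·…·T1 = [1 -2 4; 0 1 -6; 0 0 1]
T5·…·T1 = [3/2 -3 6; 0 -2 12; 0 0 1]
det M = -3; M⁻¹ = [2/3 -1 8; 0 -1/2 6; 0 0 1]
M⁻¹ · (19/8, 34/3)ᵀ = (-7/4, 1/3)ᵀ

p = (-7/4, 1/3)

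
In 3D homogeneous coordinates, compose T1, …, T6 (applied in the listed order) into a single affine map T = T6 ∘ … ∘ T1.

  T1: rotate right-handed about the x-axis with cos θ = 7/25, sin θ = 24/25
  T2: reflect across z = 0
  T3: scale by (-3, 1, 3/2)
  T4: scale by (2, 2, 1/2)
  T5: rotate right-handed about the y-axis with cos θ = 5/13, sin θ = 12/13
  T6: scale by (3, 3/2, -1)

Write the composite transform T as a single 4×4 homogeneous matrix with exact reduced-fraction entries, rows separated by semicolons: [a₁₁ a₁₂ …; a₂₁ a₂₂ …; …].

T1 = [1 0 0 0; 0 7/25 -24/25 0; 0 24/25 7/25 0; 0 0 0 1]
T2·T1 = [1 0 0 0; 0 7/25 -24/25 0; 0 -24/25 -7/25 0; 0 0 0 1]
T3·…·T1 = [-3 0 0 0; 0 7/25 -24/25 0; 0 -36/25 -21/50 0; 0 0 0 1]
T4·…·T1 = [-6 0 0 0; 0 14/25 -48/25 0; 0 -18/25 -21/100 0; 0 0 0 1]
T5·…·T1 = [-30/13 -216/325 -63/325 0; 0 14/25 -48/25 0; 72/13 -18/65 -21/260 0; 0 0 0 1]
T6·…·T1 = [-90/13 -648/325 -189/325 0; 0 21/25 -72/25 0; -72/13 18/65 21/260 0; 0 0 0 1]

T = [-90/13 -648/325 -189/325 0; 0 21/25 -72/25 0; -72/13 18/65 21/260 0; 0 0 0 1]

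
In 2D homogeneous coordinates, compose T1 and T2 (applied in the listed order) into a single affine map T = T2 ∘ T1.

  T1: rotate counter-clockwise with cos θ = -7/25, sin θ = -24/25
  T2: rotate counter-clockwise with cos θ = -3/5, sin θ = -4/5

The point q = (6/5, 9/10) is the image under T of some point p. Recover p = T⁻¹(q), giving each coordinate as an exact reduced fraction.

T1 = [-7/25 24/25 0; -24/25 -7/25 0; 0 0 1]
T2·T1 = [-3/5 -4/5 0; 4/5 -3/5 0; 0 0 1]
det M = 1; M⁻¹ = [-3/5 4/5 0; -4/5 -3/5 0; 0 0 1]
M⁻¹ · (6/5, 9/10)ᵀ = (0, -3/2)ᵀ

p = (0, -3/2)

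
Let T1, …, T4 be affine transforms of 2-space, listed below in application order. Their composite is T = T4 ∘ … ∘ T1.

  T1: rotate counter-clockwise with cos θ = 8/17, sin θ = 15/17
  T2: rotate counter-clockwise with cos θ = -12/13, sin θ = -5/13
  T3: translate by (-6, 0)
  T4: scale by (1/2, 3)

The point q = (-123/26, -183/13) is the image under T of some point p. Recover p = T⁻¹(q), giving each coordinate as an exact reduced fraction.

p = (5, -3)

T1 = [8/17 -15/17 0; 15/17 8/17 0; 0 0 1]
T2·T1 = [-21/221 220/221 0; -220/221 -21/221 0; 0 0 1]
T3·…·T1 = [-21/221 220/221 -6; -220/221 -21/221 0; 0 0 1]
T4·…·T1 = [-21/442 110/221 -3; -660/221 -63/221 0; 0 0 1]
det M = 3/2; M⁻¹ = [-42/221 -220/663 -126/221; 440/221 -7/221 1320/221; 0 0 1]
M⁻¹ · (-123/26, -183/13)ᵀ = (5, -3)ᵀ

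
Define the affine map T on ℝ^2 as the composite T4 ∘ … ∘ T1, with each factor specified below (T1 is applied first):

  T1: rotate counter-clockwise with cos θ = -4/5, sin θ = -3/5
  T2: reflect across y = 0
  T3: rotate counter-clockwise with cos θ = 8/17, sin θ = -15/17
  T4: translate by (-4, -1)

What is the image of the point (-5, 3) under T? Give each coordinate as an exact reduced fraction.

T1 rotate counter-clockwise with cos θ = -4/5, sin θ = -3/5: (-5, 3) → (29/5, 3/5)
T2 reflect across y = 0: (29/5, 3/5) → (29/5, -3/5)
T3 rotate counter-clockwise with cos θ = 8/17, sin θ = -15/17: (29/5, -3/5) → (11/5, -27/5)
T4 translate by (-4, -1): (11/5, -27/5) → (-9/5, -32/5)

T(p) = (-9/5, -32/5)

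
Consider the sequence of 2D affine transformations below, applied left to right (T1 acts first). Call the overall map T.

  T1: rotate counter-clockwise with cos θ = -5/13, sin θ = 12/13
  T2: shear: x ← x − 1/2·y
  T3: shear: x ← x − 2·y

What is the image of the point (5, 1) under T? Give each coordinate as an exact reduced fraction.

T1 rotate counter-clockwise with cos θ = -5/13, sin θ = 12/13: (5, 1) → (-37/13, 55/13)
T2 shear: x ← x − 1/2·y: (-37/13, 55/13) → (-129/26, 55/13)
T3 shear: x ← x − 2·y: (-129/26, 55/13) → (-349/26, 55/13)

T(p) = (-349/26, 55/13)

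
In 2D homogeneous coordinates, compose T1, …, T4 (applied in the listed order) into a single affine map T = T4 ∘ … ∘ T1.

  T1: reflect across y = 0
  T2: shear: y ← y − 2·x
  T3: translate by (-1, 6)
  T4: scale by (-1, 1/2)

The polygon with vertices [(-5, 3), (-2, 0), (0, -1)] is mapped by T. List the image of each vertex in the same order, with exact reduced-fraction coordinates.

image vertices: (6, 13/2), (3, 5), (1, 7/2)

T1 reflect across y = 0: (-5, 3) → (-5, -3); (-2, 0) → (-2, 0); (0, -1) → (0, 1)
T2 shear: y ← y − 2·x: (-5, -3) → (-5, 7); (-2, 0) → (-2, 4); (0, 1) → (0, 1)
T3 translate by (-1, 6): (-5, 7) → (-6, 13); (-2, 4) → (-3, 10); (0, 1) → (-1, 7)
T4 scale by (-1, 1/2): (-6, 13) → (6, 13/2); (-3, 10) → (3, 5); (-1, 7) → (1, 7/2)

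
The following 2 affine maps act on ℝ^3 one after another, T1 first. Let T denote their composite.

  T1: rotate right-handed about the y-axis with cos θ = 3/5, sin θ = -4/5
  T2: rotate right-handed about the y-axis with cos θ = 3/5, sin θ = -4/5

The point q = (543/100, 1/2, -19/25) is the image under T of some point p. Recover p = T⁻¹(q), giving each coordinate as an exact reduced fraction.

p = (-9/4, 1/2, -5)

T1 = [3/5 0 -4/5 0; 0 1 0 0; 4/5 0 3/5 0; 0 0 0 1]
T2·T1 = [-7/25 0 -24/25 0; 0 1 0 0; 24/25 0 -7/25 0; 0 0 0 1]
det M = 1; M⁻¹ = [-7/25 0 24/25 0; 0 1 0 0; -24/25 0 -7/25 0; 0 0 0 1]
M⁻¹ · (543/100, 1/2, -19/25)ᵀ = (-9/4, 1/2, -5)ᵀ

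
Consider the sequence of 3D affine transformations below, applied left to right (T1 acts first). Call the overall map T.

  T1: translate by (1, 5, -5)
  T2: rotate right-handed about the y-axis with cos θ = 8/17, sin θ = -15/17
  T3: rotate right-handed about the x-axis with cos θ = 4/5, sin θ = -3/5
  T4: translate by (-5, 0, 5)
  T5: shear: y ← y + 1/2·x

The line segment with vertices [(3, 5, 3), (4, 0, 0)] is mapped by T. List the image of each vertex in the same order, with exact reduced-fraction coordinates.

T1 translate by (1, 5, -5): (3, 5, 3) → (4, 10, -2); (4, 0, 0) → (5, 5, -5)
T2 rotate right-handed about the y-axis with cos θ = 8/17, sin θ = -15/17: (4, 10, -2) → (62/17, 10, 44/17); (5, 5, -5) → (115/17, 5, 35/17)
T3 rotate right-handed about the x-axis with cos θ = 4/5, sin θ = -3/5: (62/17, 10, 44/17) → (62/17, 812/85, -334/85); (115/17, 5, 35/17) → (115/17, 89/17, -23/17)
T4 translate by (-5, 0, 5): (62/17, 812/85, -334/85) → (-23/17, 812/85, 91/85); (115/17, 89/17, -23/17) → (30/17, 89/17, 62/17)
T5 shear: y ← y + 1/2·x: (-23/17, 812/85, 91/85) → (-23/17, 1509/170, 91/85); (30/17, 89/17, 62/17) → (30/17, 104/17, 62/17)

image vertices: (-23/17, 1509/170, 91/85), (30/17, 104/17, 62/17)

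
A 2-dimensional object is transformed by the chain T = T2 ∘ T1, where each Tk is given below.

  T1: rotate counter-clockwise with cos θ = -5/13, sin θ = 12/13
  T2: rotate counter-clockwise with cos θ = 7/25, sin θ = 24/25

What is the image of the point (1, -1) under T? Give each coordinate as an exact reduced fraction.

T(p) = (-359/325, 287/325)

T1 rotate counter-clockwise with cos θ = -5/13, sin θ = 12/13: (1, -1) → (7/13, 17/13)
T2 rotate counter-clockwise with cos θ = 7/25, sin θ = 24/25: (7/13, 17/13) → (-359/325, 287/325)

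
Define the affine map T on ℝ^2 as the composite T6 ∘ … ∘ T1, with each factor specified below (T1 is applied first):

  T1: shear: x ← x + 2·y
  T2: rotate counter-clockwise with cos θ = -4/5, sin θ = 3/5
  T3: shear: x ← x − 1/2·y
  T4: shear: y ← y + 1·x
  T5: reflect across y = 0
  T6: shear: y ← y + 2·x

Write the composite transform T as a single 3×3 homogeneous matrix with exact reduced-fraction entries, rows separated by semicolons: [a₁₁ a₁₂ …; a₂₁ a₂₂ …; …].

T = [-11/10 -12/5 0; -17/10 -14/5 0; 0 0 1]

T1 = [1 2 0; 0 1 0; 0 0 1]
T2·T1 = [-4/5 -11/5 0; 3/5 2/5 0; 0 0 1]
T3·…·T1 = [-11/10 -12/5 0; 3/5 2/5 0; 0 0 1]
T4·…·T1 = [-11/10 -12/5 0; -1/2 -2 0; 0 0 1]
T5·…·T1 = [-11/10 -12/5 0; 1/2 2 0; 0 0 1]
T6·…·T1 = [-11/10 -12/5 0; -17/10 -14/5 0; 0 0 1]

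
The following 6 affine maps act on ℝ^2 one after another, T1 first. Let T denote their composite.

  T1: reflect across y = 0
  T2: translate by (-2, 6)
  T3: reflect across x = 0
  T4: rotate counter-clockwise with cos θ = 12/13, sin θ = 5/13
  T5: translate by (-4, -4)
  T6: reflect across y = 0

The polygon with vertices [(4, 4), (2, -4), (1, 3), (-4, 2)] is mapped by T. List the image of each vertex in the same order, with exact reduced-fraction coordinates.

T1 reflect across y = 0: (4, 4) → (4, -4); (2, -4) → (2, 4); (1, 3) → (1, -3); (-4, 2) → (-4, -2)
T2 translate by (-2, 6): (4, -4) → (2, 2); (2, 4) → (0, 10); (1, -3) → (-1, 3); (-4, -2) → (-6, 4)
T3 reflect across x = 0: (2, 2) → (-2, 2); (0, 10) → (0, 10); (-1, 3) → (1, 3); (-6, 4) → (6, 4)
T4 rotate counter-clockwise with cos θ = 12/13, sin θ = 5/13: (-2, 2) → (-34/13, 14/13); (0, 10) → (-50/13, 120/13); (1, 3) → (-3/13, 41/13); (6, 4) → (4, 6)
T5 translate by (-4, -4): (-34/13, 14/13) → (-86/13, -38/13); (-50/13, 120/13) → (-102/13, 68/13); (-3/13, 41/13) → (-55/13, -11/13); (4, 6) → (0, 2)
T6 reflect across y = 0: (-86/13, -38/13) → (-86/13, 38/13); (-102/13, 68/13) → (-102/13, -68/13); (-55/13, -11/13) → (-55/13, 11/13); (0, 2) → (0, -2)

image vertices: (-86/13, 38/13), (-102/13, -68/13), (-55/13, 11/13), (0, -2)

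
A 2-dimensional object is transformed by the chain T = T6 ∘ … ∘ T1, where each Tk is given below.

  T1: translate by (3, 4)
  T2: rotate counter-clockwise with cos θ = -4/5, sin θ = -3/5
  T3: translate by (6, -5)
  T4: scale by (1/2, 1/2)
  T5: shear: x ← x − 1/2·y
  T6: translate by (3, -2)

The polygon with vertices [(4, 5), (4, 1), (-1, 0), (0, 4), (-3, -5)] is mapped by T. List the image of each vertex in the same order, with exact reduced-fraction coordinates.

image vertices: (10, -51/5), (8, -43/5), (35/4, -67/10), (21/2, -43/5), (27/4, -41/10)

T1 translate by (3, 4): (4, 5) → (7, 9); (4, 1) → (7, 5); (-1, 0) → (2, 4); (0, 4) → (3, 8); (-3, -5) → (0, -1)
T2 rotate counter-clockwise with cos θ = -4/5, sin θ = -3/5: (7, 9) → (-1/5, -57/5); (7, 5) → (-13/5, -41/5); (2, 4) → (4/5, -22/5); (3, 8) → (12/5, -41/5); (0, -1) → (-3/5, 4/5)
T3 translate by (6, -5): (-1/5, -57/5) → (29/5, -82/5); (-13/5, -41/5) → (17/5, -66/5); (4/5, -22/5) → (34/5, -47/5); (12/5, -41/5) → (42/5, -66/5); (-3/5, 4/5) → (27/5, -21/5)
T4 scale by (1/2, 1/2): (29/5, -82/5) → (29/10, -41/5); (17/5, -66/5) → (17/10, -33/5); (34/5, -47/5) → (17/5, -47/10); (42/5, -66/5) → (21/5, -33/5); (27/5, -21/5) → (27/10, -21/10)
T5 shear: x ← x − 1/2·y: (29/10, -41/5) → (7, -41/5); (17/10, -33/5) → (5, -33/5); (17/5, -47/10) → (23/4, -47/10); (21/5, -33/5) → (15/2, -33/5); (27/10, -21/10) → (15/4, -21/10)
T6 translate by (3, -2): (7, -41/5) → (10, -51/5); (5, -33/5) → (8, -43/5); (23/4, -47/10) → (35/4, -67/10); (15/2, -33/5) → (21/2, -43/5); (15/4, -21/10) → (27/4, -41/10)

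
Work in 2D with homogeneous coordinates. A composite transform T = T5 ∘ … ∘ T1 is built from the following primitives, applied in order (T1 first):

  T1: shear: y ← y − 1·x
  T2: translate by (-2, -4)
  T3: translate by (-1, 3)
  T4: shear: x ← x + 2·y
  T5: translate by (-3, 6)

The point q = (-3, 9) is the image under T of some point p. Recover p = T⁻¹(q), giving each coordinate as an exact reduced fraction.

T1 = [1 0 0; -1 1 0; 0 0 1]
T2·T1 = [1 0 -2; -1 1 -4; 0 0 1]
T3·…·T1 = [1 0 -3; -1 1 -1; 0 0 1]
T4·…·T1 = [-1 2 -5; -1 1 -1; 0 0 1]
T5·…·T1 = [-1 2 -8; -1 1 5; 0 0 1]
det M = 1; M⁻¹ = [1 -2 18; 1 -1 13; 0 0 1]
M⁻¹ · (-3, 9)ᵀ = (-3, 1)ᵀ

p = (-3, 1)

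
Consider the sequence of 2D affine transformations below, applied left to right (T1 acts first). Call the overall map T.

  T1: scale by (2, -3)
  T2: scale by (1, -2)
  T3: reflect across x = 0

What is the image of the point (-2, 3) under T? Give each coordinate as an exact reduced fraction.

T1 scale by (2, -3): (-2, 3) → (-4, -9)
T2 scale by (1, -2): (-4, -9) → (-4, 18)
T3 reflect across x = 0: (-4, 18) → (4, 18)

T(p) = (4, 18)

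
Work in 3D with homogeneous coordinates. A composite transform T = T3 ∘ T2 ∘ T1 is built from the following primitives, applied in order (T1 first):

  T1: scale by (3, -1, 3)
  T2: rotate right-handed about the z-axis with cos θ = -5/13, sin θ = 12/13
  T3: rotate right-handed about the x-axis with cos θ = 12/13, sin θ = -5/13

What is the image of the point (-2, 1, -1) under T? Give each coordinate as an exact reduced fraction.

T1 scale by (3, -1, 3): (-2, 1, -1) → (-6, -1, -3)
T2 rotate right-handed about the z-axis with cos θ = -5/13, sin θ = 12/13: (-6, -1, -3) → (42/13, -67/13, -3)
T3 rotate right-handed about the x-axis with cos θ = 12/13, sin θ = -5/13: (42/13, -67/13, -3) → (42/13, -999/169, -133/169)

T(p) = (42/13, -999/169, -133/169)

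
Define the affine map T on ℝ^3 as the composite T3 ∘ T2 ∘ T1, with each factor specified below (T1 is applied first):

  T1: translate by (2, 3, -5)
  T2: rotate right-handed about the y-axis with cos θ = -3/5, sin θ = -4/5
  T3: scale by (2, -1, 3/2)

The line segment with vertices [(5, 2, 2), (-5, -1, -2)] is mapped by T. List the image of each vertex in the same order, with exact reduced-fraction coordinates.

T1 translate by (2, 3, -5): (5, 2, 2) → (7, 5, -3); (-5, -1, -2) → (-3, 2, -7)
T2 rotate right-handed about the y-axis with cos θ = -3/5, sin θ = -4/5: (7, 5, -3) → (-9/5, 5, 37/5); (-3, 2, -7) → (37/5, 2, 9/5)
T3 scale by (2, -1, 3/2): (-9/5, 5, 37/5) → (-18/5, -5, 111/10); (37/5, 2, 9/5) → (74/5, -2, 27/10)

image vertices: (-18/5, -5, 111/10), (74/5, -2, 27/10)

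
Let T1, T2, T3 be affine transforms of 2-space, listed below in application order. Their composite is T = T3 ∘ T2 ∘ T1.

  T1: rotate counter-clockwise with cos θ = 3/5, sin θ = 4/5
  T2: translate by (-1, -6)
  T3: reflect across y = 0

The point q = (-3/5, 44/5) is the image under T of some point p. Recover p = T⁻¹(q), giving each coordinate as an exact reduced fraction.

T1 = [3/5 -4/5 0; 4/5 3/5 0; 0 0 1]
T2·T1 = [3/5 -4/5 -1; 4/5 3/5 -6; 0 0 1]
T3·…·T1 = [3/5 -4/5 -1; -4/5 -3/5 6; 0 0 1]
det M = -1; M⁻¹ = [3/5 -4/5 27/5; -4/5 -3/5 14/5; 0 0 1]
M⁻¹ · (-3/5, 44/5)ᵀ = (-2, -2)ᵀ

p = (-2, -2)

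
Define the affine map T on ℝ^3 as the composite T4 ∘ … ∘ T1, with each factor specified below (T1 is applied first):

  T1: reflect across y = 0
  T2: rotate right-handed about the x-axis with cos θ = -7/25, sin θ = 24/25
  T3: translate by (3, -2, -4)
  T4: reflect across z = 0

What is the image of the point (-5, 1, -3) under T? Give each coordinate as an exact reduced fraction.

T1 reflect across y = 0: (-5, 1, -3) → (-5, -1, -3)
T2 rotate right-handed about the x-axis with cos θ = -7/25, sin θ = 24/25: (-5, -1, -3) → (-5, 79/25, -3/25)
T3 translate by (3, -2, -4): (-5, 79/25, -3/25) → (-2, 29/25, -103/25)
T4 reflect across z = 0: (-2, 29/25, -103/25) → (-2, 29/25, 103/25)

T(p) = (-2, 29/25, 103/25)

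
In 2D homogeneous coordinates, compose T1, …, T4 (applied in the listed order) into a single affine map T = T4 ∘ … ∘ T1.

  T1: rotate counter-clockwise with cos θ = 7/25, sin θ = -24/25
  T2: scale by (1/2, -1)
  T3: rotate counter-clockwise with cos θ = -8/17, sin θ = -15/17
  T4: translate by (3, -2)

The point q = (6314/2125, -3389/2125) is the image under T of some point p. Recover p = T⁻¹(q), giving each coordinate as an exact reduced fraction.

p = (-2/5, -3/5)

T1 = [7/25 24/25 0; -24/25 7/25 0; 0 0 1]
T2·T1 = [7/50 12/25 0; 24/25 -7/25 0; 0 0 1]
T3·…·T1 = [332/425 -201/425 0; -489/850 -124/425 0; 0 0 1]
T4·…·T1 = [332/425 -201/425 3; -489/850 -124/425 -2; 0 0 1]
det M = -1/2; M⁻¹ = [248/425 -402/425 -1548/425; -489/425 -664/425 139/425; 0 0 1]
M⁻¹ · (6314/2125, -3389/2125)ᵀ = (-2/5, -3/5)ᵀ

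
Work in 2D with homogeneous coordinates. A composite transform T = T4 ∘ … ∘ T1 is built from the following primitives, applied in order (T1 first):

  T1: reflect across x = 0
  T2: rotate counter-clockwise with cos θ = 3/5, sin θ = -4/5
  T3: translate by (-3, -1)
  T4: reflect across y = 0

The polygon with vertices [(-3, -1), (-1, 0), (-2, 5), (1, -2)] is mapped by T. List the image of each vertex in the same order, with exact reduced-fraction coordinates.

image vertices: (-2, 4), (-12/5, 9/5), (11/5, -2/5), (-26/5, 7/5)

T1 reflect across x = 0: (-3, -1) → (3, -1); (-1, 0) → (1, 0); (-2, 5) → (2, 5); (1, -2) → (-1, -2)
T2 rotate counter-clockwise with cos θ = 3/5, sin θ = -4/5: (3, -1) → (1, -3); (1, 0) → (3/5, -4/5); (2, 5) → (26/5, 7/5); (-1, -2) → (-11/5, -2/5)
T3 translate by (-3, -1): (1, -3) → (-2, -4); (3/5, -4/5) → (-12/5, -9/5); (26/5, 7/5) → (11/5, 2/5); (-11/5, -2/5) → (-26/5, -7/5)
T4 reflect across y = 0: (-2, -4) → (-2, 4); (-12/5, -9/5) → (-12/5, 9/5); (11/5, 2/5) → (11/5, -2/5); (-26/5, -7/5) → (-26/5, 7/5)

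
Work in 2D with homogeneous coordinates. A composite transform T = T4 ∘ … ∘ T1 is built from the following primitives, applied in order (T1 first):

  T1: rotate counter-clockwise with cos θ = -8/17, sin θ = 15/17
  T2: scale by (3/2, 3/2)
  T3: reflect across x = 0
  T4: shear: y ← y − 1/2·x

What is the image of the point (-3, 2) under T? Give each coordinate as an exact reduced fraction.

T(p) = (9/17, -96/17)

T1 rotate counter-clockwise with cos θ = -8/17, sin θ = 15/17: (-3, 2) → (-6/17, -61/17)
T2 scale by (3/2, 3/2): (-6/17, -61/17) → (-9/17, -183/34)
T3 reflect across x = 0: (-9/17, -183/34) → (9/17, -183/34)
T4 shear: y ← y − 1/2·x: (9/17, -183/34) → (9/17, -96/17)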